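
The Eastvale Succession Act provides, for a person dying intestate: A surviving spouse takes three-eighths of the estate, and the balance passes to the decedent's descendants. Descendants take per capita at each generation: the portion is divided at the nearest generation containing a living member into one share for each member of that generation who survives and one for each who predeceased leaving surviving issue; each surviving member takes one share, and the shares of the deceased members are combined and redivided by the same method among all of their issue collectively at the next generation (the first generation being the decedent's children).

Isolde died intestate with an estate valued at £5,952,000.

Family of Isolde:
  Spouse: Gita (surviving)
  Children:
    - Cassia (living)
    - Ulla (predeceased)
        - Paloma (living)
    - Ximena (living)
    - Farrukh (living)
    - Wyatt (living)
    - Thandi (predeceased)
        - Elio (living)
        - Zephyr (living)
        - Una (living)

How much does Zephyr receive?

Gita takes three-eighths of £5,952,000 = £2,232,000. The remaining £3,720,000 passes to the descendants.
The descendants' portion (£3,720,000) is divided at the children's generation into 6 shares of £620,000. Cassia, Ximena, Farrukh, and Wyatt each take £620,000. The 2 shares of the deceased (Ulla and Thandi) are combined into a pool of £1,240,000.
That pool (£1,240,000) is divided at the grandchildren's generation equally among Paloma, Elio, Zephyr, and Una: £310,000 each.

Zephyr receives £310,000.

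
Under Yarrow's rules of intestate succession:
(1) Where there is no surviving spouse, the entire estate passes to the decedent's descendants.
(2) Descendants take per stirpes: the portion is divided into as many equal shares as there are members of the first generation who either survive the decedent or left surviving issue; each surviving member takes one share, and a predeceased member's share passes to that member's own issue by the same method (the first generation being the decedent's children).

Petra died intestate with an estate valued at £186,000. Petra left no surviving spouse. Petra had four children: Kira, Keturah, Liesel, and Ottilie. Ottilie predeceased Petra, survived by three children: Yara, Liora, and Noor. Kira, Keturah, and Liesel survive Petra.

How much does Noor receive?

Noor receives £15,500.

The entire £186,000 passes to the descendants.
That amount (£186,000) is divided into 4 shares of £46,500: Kira, Keturah, and Liesel each take £46,500; Ottilie's £46,500 share passes to Ottilie's issue.
Ottilie's share (£46,500) is divided into 3 shares of £15,500: Yara, Liora, and Noor each take £15,500.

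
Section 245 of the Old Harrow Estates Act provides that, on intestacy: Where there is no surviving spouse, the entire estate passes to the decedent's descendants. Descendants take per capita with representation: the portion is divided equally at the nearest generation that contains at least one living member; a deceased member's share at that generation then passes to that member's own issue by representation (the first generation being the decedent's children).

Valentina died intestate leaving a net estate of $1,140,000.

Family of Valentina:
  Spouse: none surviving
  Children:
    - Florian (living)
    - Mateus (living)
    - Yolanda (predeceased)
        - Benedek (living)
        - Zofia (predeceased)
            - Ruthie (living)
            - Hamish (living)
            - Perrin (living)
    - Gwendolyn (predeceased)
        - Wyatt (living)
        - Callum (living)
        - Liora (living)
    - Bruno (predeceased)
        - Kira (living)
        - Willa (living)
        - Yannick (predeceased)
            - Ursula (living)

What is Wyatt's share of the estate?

The entire $1,140,000 passes to the descendants.
That amount ($1,140,000) is divided into 5 shares of $228,000: Florian and Mateus each take $228,000; Yolanda's $228,000 share passes to Yolanda's issue; Gwendolyn's $228,000 share passes to Gwendolyn's issue; Bruno's $228,000 share passes to Bruno's issue.
Yolanda's share ($228,000) is divided into 2 shares of $114,000: Benedek takes $114,000; Zofia's $114,000 share passes to Zofia's issue.
Zofia's share ($114,000) is divided into 3 shares of $38,000: Ruthie, Hamish, and Perrin each take $38,000.
Gwendolyn's share ($228,000) is divided into 3 shares of $76,000: Wyatt, Callum, and Liora each take $76,000.
Bruno's share ($228,000) is divided into 3 shares of $76,000: Kira and Willa each take $76,000; Yannick's $76,000 share passes to Yannick's issue.
Yannick's share ($76,000) passes entirely to Ursula.

Wyatt receives $76,000.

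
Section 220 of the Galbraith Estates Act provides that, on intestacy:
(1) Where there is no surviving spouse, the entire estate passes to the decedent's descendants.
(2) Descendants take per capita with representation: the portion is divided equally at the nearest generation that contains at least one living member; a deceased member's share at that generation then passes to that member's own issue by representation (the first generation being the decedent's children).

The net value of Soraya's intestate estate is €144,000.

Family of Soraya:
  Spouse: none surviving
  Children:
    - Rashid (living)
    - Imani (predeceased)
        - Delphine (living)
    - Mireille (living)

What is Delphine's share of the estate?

Delphine receives €48,000.

The entire €144,000 passes to the descendants.
That amount (€144,000) is divided into 3 shares of €48,000: Rashid and Mireille each take €48,000; Imani's €48,000 share passes to Imani's issue.
Imani's share (€48,000) passes entirely to Delphine.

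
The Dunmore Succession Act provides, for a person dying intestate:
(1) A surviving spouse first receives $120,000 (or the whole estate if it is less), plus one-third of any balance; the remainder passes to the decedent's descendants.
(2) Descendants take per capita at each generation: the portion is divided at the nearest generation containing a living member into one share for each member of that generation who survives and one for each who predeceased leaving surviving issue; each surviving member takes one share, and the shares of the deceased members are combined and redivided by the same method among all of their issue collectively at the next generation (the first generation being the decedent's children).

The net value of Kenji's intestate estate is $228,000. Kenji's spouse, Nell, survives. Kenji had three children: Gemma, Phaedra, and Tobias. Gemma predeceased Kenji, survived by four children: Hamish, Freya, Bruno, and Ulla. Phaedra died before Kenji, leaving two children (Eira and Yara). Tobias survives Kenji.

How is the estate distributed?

Nell first takes $120,000, leaving a balance of $108,000. Nell then takes one-third of the balance ($36,000), for a total of $156,000. The remaining $72,000 passes to the descendants.
The descendants' portion ($72,000) is divided at the children's generation into 3 shares of $24,000. Tobias takes $24,000. The 2 shares of the deceased (Gemma and Phaedra) are combined into a pool of $48,000.
That pool ($48,000) is divided at the grandchildren's generation equally among Hamish, Freya, Bruno, Ulla, Eira, and Yara: $8,000 each.

Nell: $156,000; Hamish: $8,000; Freya: $8,000; Bruno: $8,000; Ulla: $8,000; Eira: $8,000; Yara: $8,000; Tobias: $24,000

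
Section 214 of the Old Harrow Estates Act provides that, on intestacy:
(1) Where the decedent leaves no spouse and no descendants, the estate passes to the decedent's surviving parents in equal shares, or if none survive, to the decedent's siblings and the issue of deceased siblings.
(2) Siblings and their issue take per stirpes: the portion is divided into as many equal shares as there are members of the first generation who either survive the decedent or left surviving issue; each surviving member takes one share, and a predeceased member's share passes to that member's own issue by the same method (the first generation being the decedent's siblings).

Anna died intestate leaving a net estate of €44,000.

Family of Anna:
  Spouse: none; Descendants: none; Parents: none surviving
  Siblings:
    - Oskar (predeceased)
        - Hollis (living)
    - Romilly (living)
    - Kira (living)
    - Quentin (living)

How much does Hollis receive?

Hollis receives €11,000.

The entire €44,000 passes to the siblings and their issue.
That amount (€44,000) is divided into 4 shares of €11,000: Romilly, Kira, and Quentin each take €11,000; Oskar's €11,000 share passes to Oskar's issue.
Oskar's share (€11,000) passes entirely to Hollis.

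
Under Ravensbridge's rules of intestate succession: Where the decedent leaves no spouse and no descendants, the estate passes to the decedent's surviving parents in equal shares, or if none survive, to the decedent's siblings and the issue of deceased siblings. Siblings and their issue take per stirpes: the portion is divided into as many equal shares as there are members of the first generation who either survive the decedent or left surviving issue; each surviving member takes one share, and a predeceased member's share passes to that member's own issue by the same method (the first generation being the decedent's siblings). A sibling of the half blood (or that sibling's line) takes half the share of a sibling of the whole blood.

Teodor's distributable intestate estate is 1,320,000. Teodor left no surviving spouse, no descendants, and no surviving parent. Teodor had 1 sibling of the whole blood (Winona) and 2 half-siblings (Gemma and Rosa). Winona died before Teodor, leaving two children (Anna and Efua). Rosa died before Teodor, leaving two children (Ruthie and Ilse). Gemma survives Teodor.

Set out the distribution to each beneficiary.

Gemma: 330,000; Anna: 330,000; Efua: 330,000; Ruthie: 165,000; Ilse: 165,000

The entire 1,320,000 passes to the siblings and their issue.
Counting each half-blood sibling's line as half a unit, there are 2 units in 1,320,000, so one unit is 660,000. Whole-blood lines (Winona) take 660,000 each; half-blood lines (Gemma and Rosa) take 330,000 each.
Winona's share (660,000) is divided into 2 shares of 330,000: Anna and Efua each take 330,000.
Rosa's share (330,000) is divided into 2 shares of 165,000: Ruthie and Ilse each take 165,000.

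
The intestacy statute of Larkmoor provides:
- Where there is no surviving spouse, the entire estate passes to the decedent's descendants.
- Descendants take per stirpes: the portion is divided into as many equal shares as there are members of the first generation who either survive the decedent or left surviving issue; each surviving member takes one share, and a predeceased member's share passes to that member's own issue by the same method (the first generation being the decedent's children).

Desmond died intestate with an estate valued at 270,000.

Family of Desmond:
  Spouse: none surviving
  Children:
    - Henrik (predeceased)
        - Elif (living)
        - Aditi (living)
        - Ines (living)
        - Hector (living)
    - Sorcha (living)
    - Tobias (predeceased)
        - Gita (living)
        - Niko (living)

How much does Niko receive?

The entire 270,000 passes to the descendants.
That amount (270,000) is divided into 3 shares of 90,000: Sorcha takes 90,000; Henrik's 90,000 share passes to Henrik's issue; Tobias's 90,000 share passes to Tobias's issue.
Henrik's share (90,000) is divided into 4 shares of 22,500: Elif, Aditi, Ines, and Hector each take 22,500.
Tobias's share (90,000) is divided into 2 shares of 45,000: Gita and Niko each take 45,000.

Niko receives 45,000.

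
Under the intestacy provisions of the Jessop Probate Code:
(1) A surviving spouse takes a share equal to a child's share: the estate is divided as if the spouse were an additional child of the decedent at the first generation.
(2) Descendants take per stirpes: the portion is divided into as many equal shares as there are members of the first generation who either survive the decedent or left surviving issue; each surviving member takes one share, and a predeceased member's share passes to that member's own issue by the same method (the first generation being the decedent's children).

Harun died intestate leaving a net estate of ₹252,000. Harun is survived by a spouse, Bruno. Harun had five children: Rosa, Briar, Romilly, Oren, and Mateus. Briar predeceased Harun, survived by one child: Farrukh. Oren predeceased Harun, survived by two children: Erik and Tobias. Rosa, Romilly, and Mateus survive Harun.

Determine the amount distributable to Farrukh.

The spouse counts as an additional share at the children's level, so there are 6 primary shares of ₹42,000. Bruno takes one such share (₹42,000).
The children's combined portion (₹210,000) is divided into 5 shares of ₹42,000: Rosa, Romilly, and Mateus each take ₹42,000; Briar's ₹42,000 share passes to Briar's issue; Oren's ₹42,000 share passes to Oren's issue.
Briar's share (₹42,000) passes entirely to Farrukh.
Oren's share (₹42,000) is divided into 2 shares of ₹21,000: Erik and Tobias each take ₹21,000.

Farrukh receives ₹42,000.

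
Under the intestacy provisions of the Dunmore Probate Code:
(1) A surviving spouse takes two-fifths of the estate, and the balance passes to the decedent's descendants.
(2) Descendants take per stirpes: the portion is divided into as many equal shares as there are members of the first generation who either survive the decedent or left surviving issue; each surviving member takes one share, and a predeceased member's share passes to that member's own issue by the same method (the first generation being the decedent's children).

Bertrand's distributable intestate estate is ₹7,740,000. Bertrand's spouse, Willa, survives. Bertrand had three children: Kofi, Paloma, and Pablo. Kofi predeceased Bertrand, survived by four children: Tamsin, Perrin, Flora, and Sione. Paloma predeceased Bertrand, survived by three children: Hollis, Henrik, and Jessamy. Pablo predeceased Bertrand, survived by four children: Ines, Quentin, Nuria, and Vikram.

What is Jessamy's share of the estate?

Jessamy receives ₹516,000.

Willa takes two-fifths of ₹7,740,000 = ₹3,096,000. The remaining ₹4,644,000 passes to the descendants.
The descendants' portion (₹4,644,000) is divided into 3 shares of ₹1,548,000: Kofi's ₹1,548,000 share passes to Kofi's issue; Paloma's ₹1,548,000 share passes to Paloma's issue; Pablo's ₹1,548,000 share passes to Pablo's issue.
Kofi's share (₹1,548,000) is divided into 4 shares of ₹387,000: Tamsin, Perrin, Flora, and Sione each take ₹387,000.
Paloma's share (₹1,548,000) is divided into 3 shares of ₹516,000: Hollis, Henrik, and Jessamy each take ₹516,000.
Pablo's share (₹1,548,000) is divided into 4 shares of ₹387,000: Ines, Quentin, Nuria, and Vikram each take ₹387,000.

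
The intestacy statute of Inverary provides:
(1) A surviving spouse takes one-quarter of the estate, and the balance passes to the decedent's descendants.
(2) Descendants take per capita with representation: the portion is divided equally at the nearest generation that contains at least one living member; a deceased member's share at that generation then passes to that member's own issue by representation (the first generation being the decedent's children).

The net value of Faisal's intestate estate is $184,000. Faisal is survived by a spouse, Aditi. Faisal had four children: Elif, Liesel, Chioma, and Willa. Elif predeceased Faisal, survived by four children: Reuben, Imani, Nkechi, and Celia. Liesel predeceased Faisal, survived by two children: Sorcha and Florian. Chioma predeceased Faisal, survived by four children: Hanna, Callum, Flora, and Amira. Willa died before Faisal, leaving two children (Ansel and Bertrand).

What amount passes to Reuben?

Reuben receives $11,500.

Aditi takes one-quarter of $184,000 = $46,000. The remaining $138,000 passes to the descendants.
No child survives, so the initial division is made at the grandchildren's generation.
The descendants' portion ($138,000) is divided into 12 shares of $11,500: Reuben, Imani, Nkechi, Celia, Sorcha, Florian, Hanna, Callum, Flora, Amira, Ansel, and Bertrand each take $11,500.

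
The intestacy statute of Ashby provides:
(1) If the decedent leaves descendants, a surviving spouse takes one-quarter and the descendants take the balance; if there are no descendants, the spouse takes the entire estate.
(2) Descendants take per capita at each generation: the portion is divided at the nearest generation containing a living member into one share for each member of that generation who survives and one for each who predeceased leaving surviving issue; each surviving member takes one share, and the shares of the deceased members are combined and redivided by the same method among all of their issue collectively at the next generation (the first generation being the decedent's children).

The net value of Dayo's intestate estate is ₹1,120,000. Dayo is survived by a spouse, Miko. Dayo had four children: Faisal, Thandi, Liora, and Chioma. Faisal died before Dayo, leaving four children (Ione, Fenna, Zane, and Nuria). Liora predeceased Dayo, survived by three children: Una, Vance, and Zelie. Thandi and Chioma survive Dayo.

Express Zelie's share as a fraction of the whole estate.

Miko takes one-quarter of ₹1,120,000 = ₹280,000. The remaining ₹840,000 passes to the descendants.
The descendants' portion (₹840,000) is divided at the children's generation into 4 shares of ₹210,000. Thandi and Chioma each take ₹210,000. The 2 shares of the deceased (Faisal and Liora) are combined into a pool of ₹420,000.
That pool (₹420,000) is divided at the grandchildren's generation equally among Ione, Fenna, Zane, Nuria, Una, Vance, and Zelie: ₹60,000 each.

Zelie receives 3/56 of the estate.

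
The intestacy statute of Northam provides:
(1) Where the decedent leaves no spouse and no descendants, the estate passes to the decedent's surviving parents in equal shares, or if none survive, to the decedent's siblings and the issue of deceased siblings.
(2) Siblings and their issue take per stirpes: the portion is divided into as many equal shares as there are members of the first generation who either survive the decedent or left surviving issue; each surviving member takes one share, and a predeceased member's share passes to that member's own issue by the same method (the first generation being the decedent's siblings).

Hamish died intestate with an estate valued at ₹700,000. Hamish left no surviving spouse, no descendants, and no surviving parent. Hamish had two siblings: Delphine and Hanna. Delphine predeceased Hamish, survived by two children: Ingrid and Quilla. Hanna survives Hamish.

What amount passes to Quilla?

Quilla receives ₹175,000.

The entire ₹700,000 passes to the siblings and their issue.
That amount (₹700,000) is divided into 2 shares of ₹350,000: Hanna takes ₹350,000; Delphine's ₹350,000 share passes to Delphine's issue.
Delphine's share (₹350,000) is divided into 2 shares of ₹175,000: Ingrid and Quilla each take ₹175,000.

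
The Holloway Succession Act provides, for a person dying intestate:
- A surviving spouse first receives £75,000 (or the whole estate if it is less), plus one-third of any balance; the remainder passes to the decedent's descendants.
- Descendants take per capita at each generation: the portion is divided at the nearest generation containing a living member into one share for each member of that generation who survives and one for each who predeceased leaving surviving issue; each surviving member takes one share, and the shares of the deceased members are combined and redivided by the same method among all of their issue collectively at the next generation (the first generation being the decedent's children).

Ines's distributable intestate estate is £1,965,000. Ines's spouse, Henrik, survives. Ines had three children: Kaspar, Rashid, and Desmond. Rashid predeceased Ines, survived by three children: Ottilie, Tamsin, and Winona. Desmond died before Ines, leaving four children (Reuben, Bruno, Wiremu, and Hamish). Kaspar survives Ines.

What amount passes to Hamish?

Henrik first takes £75,000, leaving a balance of £1,890,000. Henrik then takes one-third of the balance (£630,000), for a total of £705,000. The remaining £1,260,000 passes to the descendants.
The descendants' portion (£1,260,000) is divided at the children's generation into 3 shares of £420,000. Kaspar takes £420,000. The 2 shares of the deceased (Rashid and Desmond) are combined into a pool of £840,000.
That pool (£840,000) is divided at the grandchildren's generation equally among Ottilie, Tamsin, Winona, Reuben, Bruno, Wiremu, and Hamish: £120,000 each.

Hamish receives £120,000.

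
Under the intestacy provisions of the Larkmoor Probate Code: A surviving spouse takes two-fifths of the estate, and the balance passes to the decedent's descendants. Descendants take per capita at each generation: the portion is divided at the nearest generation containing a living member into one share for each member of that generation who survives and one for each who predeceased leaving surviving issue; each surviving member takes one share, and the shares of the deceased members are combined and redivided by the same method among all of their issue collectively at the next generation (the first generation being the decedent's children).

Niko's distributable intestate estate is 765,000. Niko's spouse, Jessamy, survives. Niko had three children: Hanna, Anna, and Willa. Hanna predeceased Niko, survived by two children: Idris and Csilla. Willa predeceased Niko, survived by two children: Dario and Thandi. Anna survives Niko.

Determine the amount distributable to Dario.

Dario receives 76,500.

Jessamy takes two-fifths of 765,000 = 306,000. The remaining 459,000 passes to the descendants.
The descendants' portion (459,000) is divided at the children's generation into 3 shares of 153,000. Anna takes 153,000. The 2 shares of the deceased (Hanna and Willa) are combined into a pool of 306,000.
That pool (306,000) is divided at the grandchildren's generation equally among Idris, Csilla, Dario, and Thandi: 76,500 each.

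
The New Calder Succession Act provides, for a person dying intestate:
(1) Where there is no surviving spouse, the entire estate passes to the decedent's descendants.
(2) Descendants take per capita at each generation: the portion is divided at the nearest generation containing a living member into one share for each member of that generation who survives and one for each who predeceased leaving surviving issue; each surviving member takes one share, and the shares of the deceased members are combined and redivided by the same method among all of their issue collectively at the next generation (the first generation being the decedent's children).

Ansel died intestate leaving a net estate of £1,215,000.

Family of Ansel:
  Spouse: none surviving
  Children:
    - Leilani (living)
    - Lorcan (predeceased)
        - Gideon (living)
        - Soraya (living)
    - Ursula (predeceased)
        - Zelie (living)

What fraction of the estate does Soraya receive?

The entire £1,215,000 passes to the descendants.
That amount (£1,215,000) is divided at the children's generation into 3 shares of £405,000. Leilani takes £405,000. The 2 shares of the deceased (Lorcan and Ursula) are combined into a pool of £810,000.
That pool (£810,000) is divided at the grandchildren's generation equally among Gideon, Soraya, and Zelie: £270,000 each.

Soraya receives 2/9 of the estate.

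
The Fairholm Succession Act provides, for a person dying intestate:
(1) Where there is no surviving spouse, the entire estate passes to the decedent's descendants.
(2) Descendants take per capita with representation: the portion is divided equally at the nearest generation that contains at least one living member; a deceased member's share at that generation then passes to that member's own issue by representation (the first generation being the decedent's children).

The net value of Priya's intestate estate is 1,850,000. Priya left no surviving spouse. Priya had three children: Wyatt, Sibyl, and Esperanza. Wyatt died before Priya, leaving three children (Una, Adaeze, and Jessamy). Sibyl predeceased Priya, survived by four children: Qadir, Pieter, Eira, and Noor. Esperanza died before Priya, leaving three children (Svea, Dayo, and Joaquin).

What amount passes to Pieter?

Pieter receives 185,000.

The entire 1,850,000 passes to the descendants.
No child survives, so the initial division is made at the grandchildren's generation.
That amount (1,850,000) is divided into 10 shares of 185,000: Una, Adaeze, Jessamy, Qadir, Pieter, Eira, Noor, Svea, Dayo, and Joaquin each take 185,000.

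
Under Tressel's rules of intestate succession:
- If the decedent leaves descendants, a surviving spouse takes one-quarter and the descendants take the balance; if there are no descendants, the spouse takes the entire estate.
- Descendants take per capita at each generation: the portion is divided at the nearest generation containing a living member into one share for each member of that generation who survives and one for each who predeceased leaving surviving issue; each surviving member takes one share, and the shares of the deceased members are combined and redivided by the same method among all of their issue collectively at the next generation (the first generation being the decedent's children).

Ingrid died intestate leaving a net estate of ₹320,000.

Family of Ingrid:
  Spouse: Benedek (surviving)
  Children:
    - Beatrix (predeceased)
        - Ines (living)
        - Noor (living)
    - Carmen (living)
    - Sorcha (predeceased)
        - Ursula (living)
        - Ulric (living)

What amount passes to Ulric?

Benedek takes one-quarter of ₹320,000 = ₹80,000. The remaining ₹240,000 passes to the descendants.
The descendants' portion (₹240,000) is divided at the children's generation into 3 shares of ₹80,000. Carmen takes ₹80,000. The 2 shares of the deceased (Beatrix and Sorcha) are combined into a pool of ₹160,000.
That pool (₹160,000) is divided at the grandchildren's generation equally among Ines, Noor, Ursula, and Ulric: ₹40,000 each.

Ulric receives ₹40,000.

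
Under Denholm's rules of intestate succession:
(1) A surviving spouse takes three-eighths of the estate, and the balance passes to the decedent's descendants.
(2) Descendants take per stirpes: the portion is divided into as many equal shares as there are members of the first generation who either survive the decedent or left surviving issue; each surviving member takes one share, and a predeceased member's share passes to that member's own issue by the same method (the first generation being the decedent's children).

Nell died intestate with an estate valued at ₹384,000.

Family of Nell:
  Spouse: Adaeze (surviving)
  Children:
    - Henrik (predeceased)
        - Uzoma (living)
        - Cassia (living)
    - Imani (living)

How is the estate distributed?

Adaeze takes three-eighths of ₹384,000 = ₹144,000. The remaining ₹240,000 passes to the descendants.
The descendants' portion (₹240,000) is divided into 2 shares of ₹120,000: Imani takes ₹120,000; Henrik's ₹120,000 share passes to Henrik's issue.
Henrik's share (₹120,000) is divided into 2 shares of ₹60,000: Uzoma and Cassia each take ₹60,000.

Adaeze: ₹144,000; Uzoma: ₹60,000; Cassia: ₹60,000; Imani: ₹120,000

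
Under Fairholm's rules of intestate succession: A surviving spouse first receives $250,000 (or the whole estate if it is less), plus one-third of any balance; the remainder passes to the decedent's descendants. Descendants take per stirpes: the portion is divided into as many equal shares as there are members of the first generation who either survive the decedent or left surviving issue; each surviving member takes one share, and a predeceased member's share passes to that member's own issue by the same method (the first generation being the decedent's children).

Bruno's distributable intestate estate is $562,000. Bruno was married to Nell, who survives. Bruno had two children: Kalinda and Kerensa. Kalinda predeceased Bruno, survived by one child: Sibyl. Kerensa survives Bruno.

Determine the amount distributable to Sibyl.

Sibyl receives $104,000.

Nell first takes $250,000, leaving a balance of $312,000. Nell then takes one-third of the balance ($104,000), for a total of $354,000. The remaining $208,000 passes to the descendants.
The descendants' portion ($208,000) is divided into 2 shares of $104,000: Kerensa takes $104,000; Kalinda's $104,000 share passes to Kalinda's issue.
Kalinda's share ($104,000) passes entirely to Sibyl.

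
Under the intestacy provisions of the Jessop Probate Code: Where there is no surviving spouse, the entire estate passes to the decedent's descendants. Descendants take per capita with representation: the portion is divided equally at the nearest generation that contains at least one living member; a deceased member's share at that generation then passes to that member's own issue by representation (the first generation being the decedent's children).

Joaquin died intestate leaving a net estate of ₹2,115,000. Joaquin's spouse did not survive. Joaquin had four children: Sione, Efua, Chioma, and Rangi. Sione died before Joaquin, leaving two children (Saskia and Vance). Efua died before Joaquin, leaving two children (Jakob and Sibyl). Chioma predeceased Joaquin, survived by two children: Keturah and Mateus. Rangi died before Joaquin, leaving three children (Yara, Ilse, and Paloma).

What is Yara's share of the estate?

The entire ₹2,115,000 passes to the descendants.
No child survives, so the initial division is made at the grandchildren's generation.
That amount (₹2,115,000) is divided into 9 shares of ₹235,000: Saskia, Vance, Jakob, Sibyl, Keturah, Mateus, Yara, Ilse, and Paloma each take ₹235,000.

Yara receives ₹235,000.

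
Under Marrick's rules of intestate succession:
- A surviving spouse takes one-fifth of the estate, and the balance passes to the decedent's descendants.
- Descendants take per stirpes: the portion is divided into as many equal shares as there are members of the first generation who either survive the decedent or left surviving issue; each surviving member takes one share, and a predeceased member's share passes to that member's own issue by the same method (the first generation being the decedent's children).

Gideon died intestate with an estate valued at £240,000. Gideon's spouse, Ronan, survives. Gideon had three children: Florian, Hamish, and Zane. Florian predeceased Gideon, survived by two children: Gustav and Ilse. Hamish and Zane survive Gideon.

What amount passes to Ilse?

Ronan takes one-fifth of £240,000 = £48,000. The remaining £192,000 passes to the descendants.
The descendants' portion (£192,000) is divided into 3 shares of £64,000: Hamish and Zane each take £64,000; Florian's £64,000 share passes to Florian's issue.
Florian's share (£64,000) is divided into 2 shares of £32,000: Gustav and Ilse each take £32,000.

Ilse receives £32,000.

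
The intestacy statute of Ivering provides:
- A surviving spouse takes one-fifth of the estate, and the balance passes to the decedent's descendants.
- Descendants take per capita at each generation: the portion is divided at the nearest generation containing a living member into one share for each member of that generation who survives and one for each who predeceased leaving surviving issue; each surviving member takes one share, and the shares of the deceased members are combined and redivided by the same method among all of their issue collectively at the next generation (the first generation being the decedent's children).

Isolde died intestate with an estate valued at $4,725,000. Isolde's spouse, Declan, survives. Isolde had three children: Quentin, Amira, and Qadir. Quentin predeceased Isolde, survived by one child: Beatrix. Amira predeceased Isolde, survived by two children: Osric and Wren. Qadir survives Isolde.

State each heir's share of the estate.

Declan takes one-fifth of $4,725,000 = $945,000. The remaining $3,780,000 passes to the descendants.
The descendants' portion ($3,780,000) is divided at the children's generation into 3 shares of $1,260,000. Qadir takes $1,260,000. The 2 shares of the deceased (Quentin and Amira) are combined into a pool of $2,520,000.
That pool ($2,520,000) is divided at the grandchildren's generation equally among Beatrix, Osric, and Wren: $840,000 each.

Declan: $945,000; Beatrix: $840,000; Osric: $840,000; Wren: $840,000; Qadir: $1,260,000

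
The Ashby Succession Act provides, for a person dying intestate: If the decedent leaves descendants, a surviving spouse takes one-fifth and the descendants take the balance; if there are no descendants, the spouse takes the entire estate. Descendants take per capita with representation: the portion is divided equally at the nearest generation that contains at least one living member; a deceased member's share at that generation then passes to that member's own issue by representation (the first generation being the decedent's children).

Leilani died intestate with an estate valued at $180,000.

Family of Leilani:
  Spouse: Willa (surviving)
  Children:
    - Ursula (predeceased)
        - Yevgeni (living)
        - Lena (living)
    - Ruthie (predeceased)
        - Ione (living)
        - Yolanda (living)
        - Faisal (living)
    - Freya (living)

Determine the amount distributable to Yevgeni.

Willa takes one-fifth of $180,000 = $36,000. The remaining $144,000 passes to the descendants.
The descendants' portion ($144,000) is divided into 3 shares of $48,000: Freya takes $48,000; Ursula's $48,000 share passes to Ursula's issue; Ruthie's $48,000 share passes to Ruthie's issue.
Ursula's share ($48,000) is divided into 2 shares of $24,000: Yevgeni and Lena each take $24,000.
Ruthie's share ($48,000) is divided into 3 shares of $16,000: Ione, Yolanda, and Faisal each take $16,000.

Yevgeni receives $24,000.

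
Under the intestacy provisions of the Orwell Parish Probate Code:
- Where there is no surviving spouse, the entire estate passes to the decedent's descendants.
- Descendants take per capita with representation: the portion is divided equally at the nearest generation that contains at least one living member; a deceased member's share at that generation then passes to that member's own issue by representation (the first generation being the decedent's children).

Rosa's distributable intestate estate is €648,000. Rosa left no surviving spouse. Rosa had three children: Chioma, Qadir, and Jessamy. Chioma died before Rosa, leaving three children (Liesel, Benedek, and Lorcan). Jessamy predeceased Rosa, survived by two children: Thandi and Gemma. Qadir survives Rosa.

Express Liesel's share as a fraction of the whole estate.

Liesel receives 1/9 of the estate.

The entire €648,000 passes to the descendants.
That amount (€648,000) is divided into 3 shares of €216,000: Qadir takes €216,000; Chioma's €216,000 share passes to Chioma's issue; Jessamy's €216,000 share passes to Jessamy's issue.
Chioma's share (€216,000) is divided into 3 shares of €72,000: Liesel, Benedek, and Lorcan each take €72,000.
Jessamy's share (€216,000) is divided into 2 shares of €108,000: Thandi and Gemma each take €108,000.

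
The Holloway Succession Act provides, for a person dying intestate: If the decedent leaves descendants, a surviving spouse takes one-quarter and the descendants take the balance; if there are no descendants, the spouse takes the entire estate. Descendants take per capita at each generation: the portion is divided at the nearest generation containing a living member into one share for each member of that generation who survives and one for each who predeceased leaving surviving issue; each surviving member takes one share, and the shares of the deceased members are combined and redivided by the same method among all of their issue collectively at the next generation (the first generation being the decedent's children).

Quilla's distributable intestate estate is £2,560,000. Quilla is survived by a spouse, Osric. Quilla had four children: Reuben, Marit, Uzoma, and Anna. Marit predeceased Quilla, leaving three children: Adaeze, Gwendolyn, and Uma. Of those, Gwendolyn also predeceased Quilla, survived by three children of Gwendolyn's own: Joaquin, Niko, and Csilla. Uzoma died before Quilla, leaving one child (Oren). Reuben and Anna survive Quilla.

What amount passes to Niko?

Osric takes one-quarter of £2,560,000 = £640,000. The remaining £1,920,000 passes to the descendants.
The descendants' portion (£1,920,000) is divided at the children's generation into 4 shares of £480,000. Reuben and Anna each take £480,000. The 2 shares of the deceased (Marit and Uzoma) are combined into a pool of £960,000.
That pool (£960,000) is divided at the grandchildren's generation into 4 shares of £240,000. Adaeze, Uma, and Oren each take £240,000. The remaining share for the deceased Gwendolyn (£240,000) is carried to the next generation.
That pool (£240,000) is divided at the great-grandchildren's generation equally among Joaquin, Niko, and Csilla: £80,000 each.

Niko receives £80,000.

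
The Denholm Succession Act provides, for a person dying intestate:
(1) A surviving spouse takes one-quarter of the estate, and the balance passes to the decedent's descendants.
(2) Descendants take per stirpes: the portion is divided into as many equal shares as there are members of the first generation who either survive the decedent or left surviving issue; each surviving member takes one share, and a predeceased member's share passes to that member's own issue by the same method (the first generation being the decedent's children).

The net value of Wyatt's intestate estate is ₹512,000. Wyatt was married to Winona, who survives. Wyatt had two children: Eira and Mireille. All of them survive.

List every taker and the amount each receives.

Winona takes one-quarter of ₹512,000 = ₹128,000. The remaining ₹384,000 passes to the descendants.
The descendants' portion (₹384,000) is divided into 2 shares of ₹192,000: Eira and Mireille each take ₹192,000.

Winona: ₹128,000; Eira: ₹192,000; Mireille: ₹192,000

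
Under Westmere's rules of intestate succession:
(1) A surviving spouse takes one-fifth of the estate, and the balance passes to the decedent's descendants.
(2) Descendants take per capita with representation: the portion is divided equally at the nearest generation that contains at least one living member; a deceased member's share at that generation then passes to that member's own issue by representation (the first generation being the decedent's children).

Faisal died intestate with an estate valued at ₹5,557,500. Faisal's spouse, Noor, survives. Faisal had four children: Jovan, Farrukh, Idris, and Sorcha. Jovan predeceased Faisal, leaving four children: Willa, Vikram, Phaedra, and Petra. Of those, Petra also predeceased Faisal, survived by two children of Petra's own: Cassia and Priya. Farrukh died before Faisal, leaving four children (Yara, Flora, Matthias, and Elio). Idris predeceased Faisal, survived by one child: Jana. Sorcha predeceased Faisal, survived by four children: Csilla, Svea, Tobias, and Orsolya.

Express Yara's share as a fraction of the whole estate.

Yara receives 4/65 of the estate.

Noor takes one-fifth of ₹5,557,500 = ₹1,111,500. The remaining ₹4,446,000 passes to the descendants.
No child survives, so the initial division is made at the grandchildren's generation.
The descendants' portion (₹4,446,000) is divided into 13 shares of ₹342,000: Willa, Vikram, Phaedra, Yara, Flora, Matthias, Elio, Jana, Csilla, Svea, Tobias, and Orsolya each take ₹342,000; Petra's ₹342,000 share passes to Petra's issue.
Petra's share (₹342,000) is divided into 2 shares of ₹171,000: Cassia and Priya each take ₹171,000.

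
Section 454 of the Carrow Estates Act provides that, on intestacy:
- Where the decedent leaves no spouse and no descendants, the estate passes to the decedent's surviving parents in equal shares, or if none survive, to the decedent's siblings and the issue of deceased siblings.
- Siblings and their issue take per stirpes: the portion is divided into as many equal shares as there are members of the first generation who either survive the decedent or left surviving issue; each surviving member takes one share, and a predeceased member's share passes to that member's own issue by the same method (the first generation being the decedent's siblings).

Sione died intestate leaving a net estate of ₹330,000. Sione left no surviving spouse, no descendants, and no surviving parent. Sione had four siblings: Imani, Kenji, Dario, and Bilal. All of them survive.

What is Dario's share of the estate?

Dario receives ₹82,500.

The entire ₹330,000 passes to the siblings and their issue.
That amount (₹330,000) is divided into 4 shares of ₹82,500: Imani, Kenji, Dario, and Bilal each take ₹82,500.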